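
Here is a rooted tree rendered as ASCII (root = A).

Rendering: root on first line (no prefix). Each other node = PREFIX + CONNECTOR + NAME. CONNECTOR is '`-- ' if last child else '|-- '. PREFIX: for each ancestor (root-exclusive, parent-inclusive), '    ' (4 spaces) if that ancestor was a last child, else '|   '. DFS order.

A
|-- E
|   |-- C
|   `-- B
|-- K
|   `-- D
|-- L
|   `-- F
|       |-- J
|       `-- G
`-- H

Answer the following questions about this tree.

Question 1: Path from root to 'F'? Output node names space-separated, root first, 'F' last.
Walk down from root: A -> L -> F

Answer: A L F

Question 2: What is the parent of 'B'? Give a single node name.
Scan adjacency: B appears as child of E

Answer: E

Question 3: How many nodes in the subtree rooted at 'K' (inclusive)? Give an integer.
Answer: 2

Derivation:
Subtree rooted at K contains: D, K
Count = 2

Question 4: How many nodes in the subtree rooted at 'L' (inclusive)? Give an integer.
Answer: 4

Derivation:
Subtree rooted at L contains: F, G, J, L
Count = 4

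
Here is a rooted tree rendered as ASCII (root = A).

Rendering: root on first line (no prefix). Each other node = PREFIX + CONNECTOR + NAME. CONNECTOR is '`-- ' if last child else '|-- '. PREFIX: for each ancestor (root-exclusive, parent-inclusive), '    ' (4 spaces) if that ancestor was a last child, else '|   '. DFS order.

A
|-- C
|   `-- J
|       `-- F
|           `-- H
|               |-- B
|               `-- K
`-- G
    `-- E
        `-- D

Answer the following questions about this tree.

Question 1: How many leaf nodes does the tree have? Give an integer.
Answer: 3

Derivation:
Leaves (nodes with no children): B, D, K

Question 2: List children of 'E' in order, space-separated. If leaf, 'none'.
Node E's children (from adjacency): D

Answer: D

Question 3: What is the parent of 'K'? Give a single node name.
Answer: H

Derivation:
Scan adjacency: K appears as child of H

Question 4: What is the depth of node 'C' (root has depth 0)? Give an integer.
Path from root to C: A -> C
Depth = number of edges = 1

Answer: 1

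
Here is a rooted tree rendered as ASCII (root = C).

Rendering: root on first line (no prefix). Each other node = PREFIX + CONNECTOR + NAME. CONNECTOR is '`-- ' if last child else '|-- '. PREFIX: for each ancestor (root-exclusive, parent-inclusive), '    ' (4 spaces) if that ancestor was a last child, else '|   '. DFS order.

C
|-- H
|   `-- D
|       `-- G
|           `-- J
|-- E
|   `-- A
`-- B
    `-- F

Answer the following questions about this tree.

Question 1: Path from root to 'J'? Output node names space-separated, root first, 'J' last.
Answer: C H D G J

Derivation:
Walk down from root: C -> H -> D -> G -> J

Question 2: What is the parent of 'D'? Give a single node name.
Scan adjacency: D appears as child of H

Answer: H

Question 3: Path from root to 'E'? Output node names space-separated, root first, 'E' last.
Walk down from root: C -> E

Answer: C E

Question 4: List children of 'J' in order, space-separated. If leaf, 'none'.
Answer: none

Derivation:
Node J's children (from adjacency): (leaf)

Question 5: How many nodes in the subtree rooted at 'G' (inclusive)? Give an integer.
Answer: 2

Derivation:
Subtree rooted at G contains: G, J
Count = 2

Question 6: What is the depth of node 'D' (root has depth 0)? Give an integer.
Answer: 2

Derivation:
Path from root to D: C -> H -> D
Depth = number of edges = 2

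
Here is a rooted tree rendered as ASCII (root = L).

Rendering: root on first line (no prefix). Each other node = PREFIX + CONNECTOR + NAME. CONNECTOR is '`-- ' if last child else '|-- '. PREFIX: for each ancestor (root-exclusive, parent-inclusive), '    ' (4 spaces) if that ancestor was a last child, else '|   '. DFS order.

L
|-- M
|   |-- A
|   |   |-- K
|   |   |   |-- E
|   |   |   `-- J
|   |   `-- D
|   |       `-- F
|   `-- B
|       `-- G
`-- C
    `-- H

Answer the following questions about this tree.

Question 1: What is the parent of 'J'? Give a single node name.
Scan adjacency: J appears as child of K

Answer: K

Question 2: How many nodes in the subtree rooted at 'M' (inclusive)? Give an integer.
Answer: 9

Derivation:
Subtree rooted at M contains: A, B, D, E, F, G, J, K, M
Count = 9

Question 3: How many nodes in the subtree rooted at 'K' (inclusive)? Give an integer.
Answer: 3

Derivation:
Subtree rooted at K contains: E, J, K
Count = 3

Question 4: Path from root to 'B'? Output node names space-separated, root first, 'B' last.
Answer: L M B

Derivation:
Walk down from root: L -> M -> B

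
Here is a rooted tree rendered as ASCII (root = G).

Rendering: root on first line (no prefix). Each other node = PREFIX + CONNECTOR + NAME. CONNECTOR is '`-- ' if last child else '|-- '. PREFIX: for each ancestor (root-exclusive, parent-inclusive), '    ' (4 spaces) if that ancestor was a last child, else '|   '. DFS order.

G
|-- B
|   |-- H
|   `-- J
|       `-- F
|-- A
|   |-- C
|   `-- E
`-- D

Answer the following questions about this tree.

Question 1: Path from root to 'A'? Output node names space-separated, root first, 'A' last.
Walk down from root: G -> A

Answer: G A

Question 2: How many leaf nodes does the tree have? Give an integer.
Leaves (nodes with no children): C, D, E, F, H

Answer: 5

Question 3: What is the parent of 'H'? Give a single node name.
Scan adjacency: H appears as child of B

Answer: B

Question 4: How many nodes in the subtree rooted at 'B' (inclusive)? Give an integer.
Answer: 4

Derivation:
Subtree rooted at B contains: B, F, H, J
Count = 4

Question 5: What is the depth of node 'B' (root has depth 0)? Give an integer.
Path from root to B: G -> B
Depth = number of edges = 1

Answer: 1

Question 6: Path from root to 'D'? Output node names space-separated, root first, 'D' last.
Answer: G D

Derivation:
Walk down from root: G -> D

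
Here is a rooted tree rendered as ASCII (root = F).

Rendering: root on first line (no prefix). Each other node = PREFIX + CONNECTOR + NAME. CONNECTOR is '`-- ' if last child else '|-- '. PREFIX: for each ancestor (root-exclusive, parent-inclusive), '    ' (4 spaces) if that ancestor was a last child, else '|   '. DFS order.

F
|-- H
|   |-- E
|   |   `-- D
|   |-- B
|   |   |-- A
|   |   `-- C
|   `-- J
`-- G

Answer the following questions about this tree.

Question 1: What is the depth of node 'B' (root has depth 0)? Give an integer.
Path from root to B: F -> H -> B
Depth = number of edges = 2

Answer: 2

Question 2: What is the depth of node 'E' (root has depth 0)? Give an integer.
Path from root to E: F -> H -> E
Depth = number of edges = 2

Answer: 2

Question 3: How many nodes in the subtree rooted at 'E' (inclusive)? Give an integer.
Subtree rooted at E contains: D, E
Count = 2

Answer: 2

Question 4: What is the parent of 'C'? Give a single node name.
Answer: B

Derivation:
Scan adjacency: C appears as child of B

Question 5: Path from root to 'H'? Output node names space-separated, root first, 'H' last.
Walk down from root: F -> H

Answer: F H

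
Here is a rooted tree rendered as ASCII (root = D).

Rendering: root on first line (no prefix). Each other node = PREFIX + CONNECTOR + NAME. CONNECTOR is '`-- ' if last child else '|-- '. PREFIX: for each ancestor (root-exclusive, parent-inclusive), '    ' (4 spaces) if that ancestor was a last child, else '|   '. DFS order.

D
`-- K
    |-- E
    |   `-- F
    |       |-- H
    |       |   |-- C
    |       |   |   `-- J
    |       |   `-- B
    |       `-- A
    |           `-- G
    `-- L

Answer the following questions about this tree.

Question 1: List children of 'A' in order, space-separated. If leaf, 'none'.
Node A's children (from adjacency): G

Answer: G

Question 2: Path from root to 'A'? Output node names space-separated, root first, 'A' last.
Walk down from root: D -> K -> E -> F -> A

Answer: D K E F A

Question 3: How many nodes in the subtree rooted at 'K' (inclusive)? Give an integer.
Answer: 10

Derivation:
Subtree rooted at K contains: A, B, C, E, F, G, H, J, K, L
Count = 10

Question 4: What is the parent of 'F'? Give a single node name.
Scan adjacency: F appears as child of E

Answer: E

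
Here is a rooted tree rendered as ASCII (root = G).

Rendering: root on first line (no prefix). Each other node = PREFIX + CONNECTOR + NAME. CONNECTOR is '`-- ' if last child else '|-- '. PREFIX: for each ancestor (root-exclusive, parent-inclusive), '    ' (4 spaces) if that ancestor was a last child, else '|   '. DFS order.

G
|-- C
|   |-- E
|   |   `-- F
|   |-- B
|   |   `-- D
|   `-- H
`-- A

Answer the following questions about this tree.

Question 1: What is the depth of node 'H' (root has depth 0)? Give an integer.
Answer: 2

Derivation:
Path from root to H: G -> C -> H
Depth = number of edges = 2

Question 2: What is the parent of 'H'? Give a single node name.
Scan adjacency: H appears as child of C

Answer: C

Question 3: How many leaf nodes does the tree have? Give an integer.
Leaves (nodes with no children): A, D, F, H

Answer: 4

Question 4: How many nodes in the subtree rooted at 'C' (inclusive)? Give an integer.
Subtree rooted at C contains: B, C, D, E, F, H
Count = 6

Answer: 6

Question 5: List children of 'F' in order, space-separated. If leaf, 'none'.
Answer: none

Derivation:
Node F's children (from adjacency): (leaf)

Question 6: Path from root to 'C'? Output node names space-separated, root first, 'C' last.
Walk down from root: G -> C

Answer: G C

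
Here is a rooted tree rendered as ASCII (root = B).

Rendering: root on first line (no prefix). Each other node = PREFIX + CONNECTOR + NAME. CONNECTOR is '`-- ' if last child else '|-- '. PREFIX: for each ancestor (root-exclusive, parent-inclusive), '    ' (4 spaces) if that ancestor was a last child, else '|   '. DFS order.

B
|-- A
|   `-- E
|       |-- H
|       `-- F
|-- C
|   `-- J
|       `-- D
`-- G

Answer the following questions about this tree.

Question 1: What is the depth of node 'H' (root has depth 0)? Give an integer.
Path from root to H: B -> A -> E -> H
Depth = number of edges = 3

Answer: 3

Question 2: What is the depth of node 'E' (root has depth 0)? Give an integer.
Path from root to E: B -> A -> E
Depth = number of edges = 2

Answer: 2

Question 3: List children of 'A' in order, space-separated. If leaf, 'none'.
Answer: E

Derivation:
Node A's children (from adjacency): E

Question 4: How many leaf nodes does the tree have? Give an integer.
Leaves (nodes with no children): D, F, G, H

Answer: 4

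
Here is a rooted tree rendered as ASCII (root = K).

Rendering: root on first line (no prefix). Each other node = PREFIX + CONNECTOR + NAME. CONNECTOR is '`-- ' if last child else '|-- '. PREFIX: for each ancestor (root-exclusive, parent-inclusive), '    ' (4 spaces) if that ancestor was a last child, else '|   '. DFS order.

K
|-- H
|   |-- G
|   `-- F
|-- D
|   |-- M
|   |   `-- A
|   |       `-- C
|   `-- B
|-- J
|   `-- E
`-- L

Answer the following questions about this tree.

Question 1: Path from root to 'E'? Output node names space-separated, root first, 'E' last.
Walk down from root: K -> J -> E

Answer: K J E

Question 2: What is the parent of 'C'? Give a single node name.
Answer: A

Derivation:
Scan adjacency: C appears as child of A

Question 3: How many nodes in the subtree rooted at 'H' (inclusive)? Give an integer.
Subtree rooted at H contains: F, G, H
Count = 3

Answer: 3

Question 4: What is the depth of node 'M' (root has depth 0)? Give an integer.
Path from root to M: K -> D -> M
Depth = number of edges = 2

Answer: 2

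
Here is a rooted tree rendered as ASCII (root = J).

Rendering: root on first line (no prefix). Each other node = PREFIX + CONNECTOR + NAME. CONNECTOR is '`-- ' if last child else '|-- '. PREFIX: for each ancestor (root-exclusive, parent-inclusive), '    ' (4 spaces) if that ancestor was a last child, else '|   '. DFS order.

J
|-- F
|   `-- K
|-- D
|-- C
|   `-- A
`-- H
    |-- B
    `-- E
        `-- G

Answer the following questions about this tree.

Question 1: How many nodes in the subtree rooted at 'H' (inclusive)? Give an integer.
Subtree rooted at H contains: B, E, G, H
Count = 4

Answer: 4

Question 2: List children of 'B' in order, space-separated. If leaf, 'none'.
Answer: none

Derivation:
Node B's children (from adjacency): (leaf)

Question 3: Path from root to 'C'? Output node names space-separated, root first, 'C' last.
Walk down from root: J -> C

Answer: J C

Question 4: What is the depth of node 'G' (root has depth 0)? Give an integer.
Answer: 3

Derivation:
Path from root to G: J -> H -> E -> G
Depth = number of edges = 3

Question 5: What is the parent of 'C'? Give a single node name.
Scan adjacency: C appears as child of J

Answer: J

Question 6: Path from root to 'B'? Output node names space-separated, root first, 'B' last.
Walk down from root: J -> H -> B

Answer: J H B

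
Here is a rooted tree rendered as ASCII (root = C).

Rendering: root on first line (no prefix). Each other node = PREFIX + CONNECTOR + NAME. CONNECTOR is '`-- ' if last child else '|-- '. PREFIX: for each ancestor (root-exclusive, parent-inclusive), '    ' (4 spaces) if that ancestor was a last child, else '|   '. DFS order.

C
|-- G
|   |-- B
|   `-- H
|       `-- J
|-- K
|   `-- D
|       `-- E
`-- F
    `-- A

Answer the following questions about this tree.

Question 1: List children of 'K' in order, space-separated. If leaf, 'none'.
Answer: D

Derivation:
Node K's children (from adjacency): D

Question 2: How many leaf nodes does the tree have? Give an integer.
Answer: 4

Derivation:
Leaves (nodes with no children): A, B, E, J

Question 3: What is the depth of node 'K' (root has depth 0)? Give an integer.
Path from root to K: C -> K
Depth = number of edges = 1

Answer: 1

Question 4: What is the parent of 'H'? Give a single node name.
Answer: G

Derivation:
Scan adjacency: H appears as child of G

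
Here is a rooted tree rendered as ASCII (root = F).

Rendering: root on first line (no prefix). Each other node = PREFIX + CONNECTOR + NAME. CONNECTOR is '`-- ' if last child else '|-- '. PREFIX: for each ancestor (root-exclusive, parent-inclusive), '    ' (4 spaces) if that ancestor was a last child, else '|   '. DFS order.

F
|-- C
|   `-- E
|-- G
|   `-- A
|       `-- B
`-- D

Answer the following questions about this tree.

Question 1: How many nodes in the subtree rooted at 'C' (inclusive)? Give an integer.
Answer: 2

Derivation:
Subtree rooted at C contains: C, E
Count = 2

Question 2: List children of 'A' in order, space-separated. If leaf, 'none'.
Node A's children (from adjacency): B

Answer: B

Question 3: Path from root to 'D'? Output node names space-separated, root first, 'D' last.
Walk down from root: F -> D

Answer: F D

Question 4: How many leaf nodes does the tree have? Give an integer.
Leaves (nodes with no children): B, D, E

Answer: 3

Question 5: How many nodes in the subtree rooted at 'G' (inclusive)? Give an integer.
Answer: 3

Derivation:
Subtree rooted at G contains: A, B, G
Count = 3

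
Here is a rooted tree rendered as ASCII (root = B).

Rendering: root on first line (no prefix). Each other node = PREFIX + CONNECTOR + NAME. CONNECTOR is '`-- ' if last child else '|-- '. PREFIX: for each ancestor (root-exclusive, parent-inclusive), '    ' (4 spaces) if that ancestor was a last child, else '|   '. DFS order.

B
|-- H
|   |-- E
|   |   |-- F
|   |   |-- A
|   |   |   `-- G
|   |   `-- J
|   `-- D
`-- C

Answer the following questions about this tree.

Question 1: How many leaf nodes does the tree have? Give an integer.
Answer: 5

Derivation:
Leaves (nodes with no children): C, D, F, G, J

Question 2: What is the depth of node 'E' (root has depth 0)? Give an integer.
Answer: 2

Derivation:
Path from root to E: B -> H -> E
Depth = number of edges = 2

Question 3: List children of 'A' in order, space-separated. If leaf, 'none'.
Answer: G

Derivation:
Node A's children (from adjacency): G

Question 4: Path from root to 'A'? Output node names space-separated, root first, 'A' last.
Walk down from root: B -> H -> E -> A

Answer: B H E A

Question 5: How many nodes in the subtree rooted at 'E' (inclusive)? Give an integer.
Answer: 5

Derivation:
Subtree rooted at E contains: A, E, F, G, J
Count = 5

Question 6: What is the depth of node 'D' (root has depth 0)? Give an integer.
Path from root to D: B -> H -> D
Depth = number of edges = 2

Answer: 2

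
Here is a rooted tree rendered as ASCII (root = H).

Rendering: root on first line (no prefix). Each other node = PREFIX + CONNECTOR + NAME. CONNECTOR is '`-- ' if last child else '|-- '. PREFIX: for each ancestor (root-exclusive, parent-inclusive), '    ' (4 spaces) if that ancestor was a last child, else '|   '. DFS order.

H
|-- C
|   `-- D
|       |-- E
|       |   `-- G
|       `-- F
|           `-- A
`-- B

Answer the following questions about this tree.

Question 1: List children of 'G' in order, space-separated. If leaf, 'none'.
Answer: none

Derivation:
Node G's children (from adjacency): (leaf)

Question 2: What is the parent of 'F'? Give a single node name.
Scan adjacency: F appears as child of D

Answer: D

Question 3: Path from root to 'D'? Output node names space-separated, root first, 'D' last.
Walk down from root: H -> C -> D

Answer: H C D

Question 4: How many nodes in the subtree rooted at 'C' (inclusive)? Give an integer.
Subtree rooted at C contains: A, C, D, E, F, G
Count = 6

Answer: 6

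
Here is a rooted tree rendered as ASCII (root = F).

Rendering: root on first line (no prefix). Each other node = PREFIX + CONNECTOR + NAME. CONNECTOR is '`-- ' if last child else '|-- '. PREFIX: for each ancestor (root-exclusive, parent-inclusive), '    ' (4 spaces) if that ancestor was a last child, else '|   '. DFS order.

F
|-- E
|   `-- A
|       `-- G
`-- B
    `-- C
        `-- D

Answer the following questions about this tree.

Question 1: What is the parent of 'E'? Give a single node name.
Answer: F

Derivation:
Scan adjacency: E appears as child of F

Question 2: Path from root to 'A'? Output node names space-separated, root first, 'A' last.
Answer: F E A

Derivation:
Walk down from root: F -> E -> A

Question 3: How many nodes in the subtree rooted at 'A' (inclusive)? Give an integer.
Subtree rooted at A contains: A, G
Count = 2

Answer: 2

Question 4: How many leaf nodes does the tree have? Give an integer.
Leaves (nodes with no children): D, G

Answer: 2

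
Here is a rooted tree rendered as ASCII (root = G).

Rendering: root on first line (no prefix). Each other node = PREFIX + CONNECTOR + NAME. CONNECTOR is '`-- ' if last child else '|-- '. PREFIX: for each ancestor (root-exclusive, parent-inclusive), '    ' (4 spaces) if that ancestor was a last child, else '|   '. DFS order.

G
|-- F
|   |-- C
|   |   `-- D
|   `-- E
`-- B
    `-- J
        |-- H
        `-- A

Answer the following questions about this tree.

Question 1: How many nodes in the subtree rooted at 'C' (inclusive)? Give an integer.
Answer: 2

Derivation:
Subtree rooted at C contains: C, D
Count = 2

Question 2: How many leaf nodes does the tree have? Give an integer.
Leaves (nodes with no children): A, D, E, H

Answer: 4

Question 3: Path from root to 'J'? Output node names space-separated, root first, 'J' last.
Walk down from root: G -> B -> J

Answer: G B J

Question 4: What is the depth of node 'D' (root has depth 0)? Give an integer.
Path from root to D: G -> F -> C -> D
Depth = number of edges = 3

Answer: 3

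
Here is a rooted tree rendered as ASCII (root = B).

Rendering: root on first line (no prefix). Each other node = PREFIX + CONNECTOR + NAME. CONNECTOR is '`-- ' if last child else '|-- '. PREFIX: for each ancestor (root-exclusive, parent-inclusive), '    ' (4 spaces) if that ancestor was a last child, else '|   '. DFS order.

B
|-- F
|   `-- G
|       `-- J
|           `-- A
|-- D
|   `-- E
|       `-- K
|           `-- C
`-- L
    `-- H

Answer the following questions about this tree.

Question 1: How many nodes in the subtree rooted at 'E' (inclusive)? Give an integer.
Answer: 3

Derivation:
Subtree rooted at E contains: C, E, K
Count = 3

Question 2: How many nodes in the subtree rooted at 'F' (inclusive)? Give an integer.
Answer: 4

Derivation:
Subtree rooted at F contains: A, F, G, J
Count = 4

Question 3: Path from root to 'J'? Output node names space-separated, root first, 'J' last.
Walk down from root: B -> F -> G -> J

Answer: B F G J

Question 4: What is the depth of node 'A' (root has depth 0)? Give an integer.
Answer: 4

Derivation:
Path from root to A: B -> F -> G -> J -> A
Depth = number of edges = 4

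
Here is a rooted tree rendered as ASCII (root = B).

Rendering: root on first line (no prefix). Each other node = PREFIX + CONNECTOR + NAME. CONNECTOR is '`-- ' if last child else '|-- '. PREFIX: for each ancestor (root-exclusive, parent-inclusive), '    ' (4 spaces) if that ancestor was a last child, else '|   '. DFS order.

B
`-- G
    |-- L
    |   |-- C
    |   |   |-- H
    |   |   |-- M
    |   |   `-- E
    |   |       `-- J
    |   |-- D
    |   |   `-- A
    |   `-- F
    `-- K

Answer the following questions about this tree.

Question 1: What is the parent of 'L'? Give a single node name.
Scan adjacency: L appears as child of G

Answer: G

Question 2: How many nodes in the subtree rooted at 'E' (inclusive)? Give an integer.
Subtree rooted at E contains: E, J
Count = 2

Answer: 2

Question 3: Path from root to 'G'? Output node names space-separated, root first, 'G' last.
Walk down from root: B -> G

Answer: B G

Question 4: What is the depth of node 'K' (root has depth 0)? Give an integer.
Path from root to K: B -> G -> K
Depth = number of edges = 2

Answer: 2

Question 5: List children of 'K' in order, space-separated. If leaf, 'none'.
Answer: none

Derivation:
Node K's children (from adjacency): (leaf)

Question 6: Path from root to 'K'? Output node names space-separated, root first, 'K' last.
Walk down from root: B -> G -> K

Answer: B G K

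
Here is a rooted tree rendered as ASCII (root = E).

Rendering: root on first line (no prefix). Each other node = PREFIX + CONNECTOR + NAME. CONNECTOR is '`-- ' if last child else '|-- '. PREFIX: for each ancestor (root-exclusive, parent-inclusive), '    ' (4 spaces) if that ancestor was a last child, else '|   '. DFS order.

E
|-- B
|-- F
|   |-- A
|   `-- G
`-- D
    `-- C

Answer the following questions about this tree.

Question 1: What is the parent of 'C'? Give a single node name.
Scan adjacency: C appears as child of D

Answer: D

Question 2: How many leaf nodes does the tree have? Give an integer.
Answer: 4

Derivation:
Leaves (nodes with no children): A, B, C, G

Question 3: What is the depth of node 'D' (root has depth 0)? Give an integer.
Path from root to D: E -> D
Depth = number of edges = 1

Answer: 1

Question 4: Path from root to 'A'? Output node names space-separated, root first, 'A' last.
Answer: E F A

Derivation:
Walk down from root: E -> F -> A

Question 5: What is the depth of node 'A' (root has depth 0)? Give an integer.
Path from root to A: E -> F -> A
Depth = number of edges = 2

Answer: 2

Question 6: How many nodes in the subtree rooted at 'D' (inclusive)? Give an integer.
Answer: 2

Derivation:
Subtree rooted at D contains: C, D
Count = 2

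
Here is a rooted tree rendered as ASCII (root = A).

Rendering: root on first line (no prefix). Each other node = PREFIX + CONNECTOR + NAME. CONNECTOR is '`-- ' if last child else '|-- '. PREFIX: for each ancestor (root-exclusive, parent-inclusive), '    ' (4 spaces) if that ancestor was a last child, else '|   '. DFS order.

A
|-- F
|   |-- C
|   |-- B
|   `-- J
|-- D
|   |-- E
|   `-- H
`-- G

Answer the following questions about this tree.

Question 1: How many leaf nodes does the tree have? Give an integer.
Answer: 6

Derivation:
Leaves (nodes with no children): B, C, E, G, H, J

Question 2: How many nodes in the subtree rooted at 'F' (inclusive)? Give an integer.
Answer: 4

Derivation:
Subtree rooted at F contains: B, C, F, J
Count = 4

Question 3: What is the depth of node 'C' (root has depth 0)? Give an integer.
Answer: 2

Derivation:
Path from root to C: A -> F -> C
Depth = number of edges = 2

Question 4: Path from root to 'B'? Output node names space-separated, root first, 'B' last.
Answer: A F B

Derivation:
Walk down from root: A -> F -> B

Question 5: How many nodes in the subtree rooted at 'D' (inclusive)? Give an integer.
Subtree rooted at D contains: D, E, H
Count = 3

Answer: 3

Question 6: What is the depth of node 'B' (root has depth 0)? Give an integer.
Path from root to B: A -> F -> B
Depth = number of edges = 2

Answer: 2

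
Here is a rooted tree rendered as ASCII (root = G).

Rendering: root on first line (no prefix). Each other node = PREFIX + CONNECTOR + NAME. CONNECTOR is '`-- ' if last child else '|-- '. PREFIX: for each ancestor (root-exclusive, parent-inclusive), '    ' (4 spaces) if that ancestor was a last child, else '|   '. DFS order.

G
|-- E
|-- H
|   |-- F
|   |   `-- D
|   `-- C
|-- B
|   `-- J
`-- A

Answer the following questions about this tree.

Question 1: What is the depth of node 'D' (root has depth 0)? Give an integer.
Path from root to D: G -> H -> F -> D
Depth = number of edges = 3

Answer: 3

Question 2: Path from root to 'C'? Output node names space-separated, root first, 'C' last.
Answer: G H C

Derivation:
Walk down from root: G -> H -> C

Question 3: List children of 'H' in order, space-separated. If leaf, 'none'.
Node H's children (from adjacency): F, C

Answer: F C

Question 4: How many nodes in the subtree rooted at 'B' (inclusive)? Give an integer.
Answer: 2

Derivation:
Subtree rooted at B contains: B, J
Count = 2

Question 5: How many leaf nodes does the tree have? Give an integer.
Leaves (nodes with no children): A, C, D, E, J

Answer: 5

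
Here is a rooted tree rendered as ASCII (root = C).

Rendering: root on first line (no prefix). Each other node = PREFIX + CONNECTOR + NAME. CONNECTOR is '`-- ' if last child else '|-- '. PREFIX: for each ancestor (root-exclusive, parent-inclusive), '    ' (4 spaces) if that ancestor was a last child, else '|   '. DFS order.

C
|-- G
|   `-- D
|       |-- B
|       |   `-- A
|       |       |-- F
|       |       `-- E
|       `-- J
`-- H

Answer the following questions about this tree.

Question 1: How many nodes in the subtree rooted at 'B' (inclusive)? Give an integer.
Answer: 4

Derivation:
Subtree rooted at B contains: A, B, E, F
Count = 4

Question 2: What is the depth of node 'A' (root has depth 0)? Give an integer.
Path from root to A: C -> G -> D -> B -> A
Depth = number of edges = 4

Answer: 4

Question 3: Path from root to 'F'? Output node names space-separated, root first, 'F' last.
Answer: C G D B A F

Derivation:
Walk down from root: C -> G -> D -> B -> A -> F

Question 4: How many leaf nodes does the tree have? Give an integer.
Leaves (nodes with no children): E, F, H, J

Answer: 4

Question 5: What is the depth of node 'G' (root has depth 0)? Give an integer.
Answer: 1

Derivation:
Path from root to G: C -> G
Depth = number of edges = 1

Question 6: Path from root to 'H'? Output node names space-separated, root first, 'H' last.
Walk down from root: C -> H

Answer: C H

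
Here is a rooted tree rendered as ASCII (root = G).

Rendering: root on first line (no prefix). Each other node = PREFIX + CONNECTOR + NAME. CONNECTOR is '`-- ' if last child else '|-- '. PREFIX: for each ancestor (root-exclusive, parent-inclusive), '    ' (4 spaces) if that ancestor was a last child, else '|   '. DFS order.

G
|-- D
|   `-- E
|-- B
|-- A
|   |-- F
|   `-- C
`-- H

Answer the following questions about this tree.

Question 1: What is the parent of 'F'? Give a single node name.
Answer: A

Derivation:
Scan adjacency: F appears as child of A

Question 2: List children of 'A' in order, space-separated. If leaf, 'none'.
Answer: F C

Derivation:
Node A's children (from adjacency): F, C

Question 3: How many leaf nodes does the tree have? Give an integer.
Leaves (nodes with no children): B, C, E, F, H

Answer: 5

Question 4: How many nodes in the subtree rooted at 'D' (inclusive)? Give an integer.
Answer: 2

Derivation:
Subtree rooted at D contains: D, E
Count = 2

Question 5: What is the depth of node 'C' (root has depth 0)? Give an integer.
Answer: 2

Derivation:
Path from root to C: G -> A -> C
Depth = number of edges = 2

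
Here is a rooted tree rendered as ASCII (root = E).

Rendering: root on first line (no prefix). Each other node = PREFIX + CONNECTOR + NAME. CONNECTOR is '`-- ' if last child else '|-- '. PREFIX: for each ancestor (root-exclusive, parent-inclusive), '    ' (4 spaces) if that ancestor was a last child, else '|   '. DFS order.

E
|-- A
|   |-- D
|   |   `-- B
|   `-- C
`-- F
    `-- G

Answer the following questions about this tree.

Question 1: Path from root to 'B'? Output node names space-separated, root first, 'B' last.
Walk down from root: E -> A -> D -> B

Answer: E A D B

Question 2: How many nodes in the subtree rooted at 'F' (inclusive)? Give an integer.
Subtree rooted at F contains: F, G
Count = 2

Answer: 2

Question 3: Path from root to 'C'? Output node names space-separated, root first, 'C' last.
Walk down from root: E -> A -> C

Answer: E A C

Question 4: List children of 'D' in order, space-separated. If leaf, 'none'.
Answer: B

Derivation:
Node D's children (from adjacency): B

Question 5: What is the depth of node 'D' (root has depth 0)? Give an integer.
Path from root to D: E -> A -> D
Depth = number of edges = 2

Answer: 2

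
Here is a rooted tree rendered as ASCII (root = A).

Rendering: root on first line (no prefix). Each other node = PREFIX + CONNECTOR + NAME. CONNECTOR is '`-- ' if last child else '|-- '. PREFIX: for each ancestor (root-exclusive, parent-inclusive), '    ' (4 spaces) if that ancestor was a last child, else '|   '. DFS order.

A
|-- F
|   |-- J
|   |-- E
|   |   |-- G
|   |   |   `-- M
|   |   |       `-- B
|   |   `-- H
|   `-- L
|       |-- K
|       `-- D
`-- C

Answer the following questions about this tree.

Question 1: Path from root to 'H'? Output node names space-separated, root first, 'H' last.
Answer: A F E H

Derivation:
Walk down from root: A -> F -> E -> H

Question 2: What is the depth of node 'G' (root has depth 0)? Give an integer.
Answer: 3

Derivation:
Path from root to G: A -> F -> E -> G
Depth = number of edges = 3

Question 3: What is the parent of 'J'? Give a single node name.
Scan adjacency: J appears as child of F

Answer: F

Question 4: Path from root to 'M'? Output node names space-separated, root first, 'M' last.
Walk down from root: A -> F -> E -> G -> M

Answer: A F E G M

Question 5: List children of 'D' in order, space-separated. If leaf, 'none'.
Node D's children (from adjacency): (leaf)

Answer: none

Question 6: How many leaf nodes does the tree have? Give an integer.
Leaves (nodes with no children): B, C, D, H, J, K

Answer: 6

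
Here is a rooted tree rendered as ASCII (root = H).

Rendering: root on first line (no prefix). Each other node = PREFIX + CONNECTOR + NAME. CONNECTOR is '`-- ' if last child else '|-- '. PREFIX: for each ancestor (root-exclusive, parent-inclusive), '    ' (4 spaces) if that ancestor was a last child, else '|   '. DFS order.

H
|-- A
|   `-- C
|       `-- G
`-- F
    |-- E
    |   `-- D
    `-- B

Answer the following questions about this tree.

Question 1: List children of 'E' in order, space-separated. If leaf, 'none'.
Node E's children (from adjacency): D

Answer: D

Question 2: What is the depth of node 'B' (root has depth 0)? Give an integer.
Path from root to B: H -> F -> B
Depth = number of edges = 2

Answer: 2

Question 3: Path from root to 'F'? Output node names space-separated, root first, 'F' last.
Walk down from root: H -> F

Answer: H F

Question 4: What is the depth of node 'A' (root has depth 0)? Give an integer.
Path from root to A: H -> A
Depth = number of edges = 1

Answer: 1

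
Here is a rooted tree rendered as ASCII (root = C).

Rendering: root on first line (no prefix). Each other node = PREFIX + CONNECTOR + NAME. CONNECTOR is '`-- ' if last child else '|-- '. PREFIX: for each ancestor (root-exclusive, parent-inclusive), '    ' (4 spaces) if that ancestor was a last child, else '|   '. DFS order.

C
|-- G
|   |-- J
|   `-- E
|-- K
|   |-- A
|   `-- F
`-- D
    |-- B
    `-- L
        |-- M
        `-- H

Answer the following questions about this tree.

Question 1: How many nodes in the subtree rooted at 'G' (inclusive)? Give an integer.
Answer: 3

Derivation:
Subtree rooted at G contains: E, G, J
Count = 3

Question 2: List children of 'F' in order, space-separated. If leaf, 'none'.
Answer: none

Derivation:
Node F's children (from adjacency): (leaf)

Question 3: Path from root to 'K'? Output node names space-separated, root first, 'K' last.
Answer: C K

Derivation:
Walk down from root: C -> K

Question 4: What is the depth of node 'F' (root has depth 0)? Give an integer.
Answer: 2

Derivation:
Path from root to F: C -> K -> F
Depth = number of edges = 2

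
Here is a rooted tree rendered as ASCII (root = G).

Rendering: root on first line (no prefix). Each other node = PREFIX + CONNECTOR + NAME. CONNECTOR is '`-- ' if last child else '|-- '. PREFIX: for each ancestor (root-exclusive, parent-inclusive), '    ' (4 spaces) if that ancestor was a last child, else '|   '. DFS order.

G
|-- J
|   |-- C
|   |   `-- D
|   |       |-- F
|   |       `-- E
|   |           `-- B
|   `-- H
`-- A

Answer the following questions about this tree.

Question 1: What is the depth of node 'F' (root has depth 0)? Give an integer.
Path from root to F: G -> J -> C -> D -> F
Depth = number of edges = 4

Answer: 4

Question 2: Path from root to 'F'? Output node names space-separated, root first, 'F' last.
Walk down from root: G -> J -> C -> D -> F

Answer: G J C D F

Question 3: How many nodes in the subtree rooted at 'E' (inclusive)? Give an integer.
Subtree rooted at E contains: B, E
Count = 2

Answer: 2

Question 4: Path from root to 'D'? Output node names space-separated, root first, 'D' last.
Walk down from root: G -> J -> C -> D

Answer: G J C D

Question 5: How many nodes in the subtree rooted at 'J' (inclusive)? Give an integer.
Subtree rooted at J contains: B, C, D, E, F, H, J
Count = 7

Answer: 7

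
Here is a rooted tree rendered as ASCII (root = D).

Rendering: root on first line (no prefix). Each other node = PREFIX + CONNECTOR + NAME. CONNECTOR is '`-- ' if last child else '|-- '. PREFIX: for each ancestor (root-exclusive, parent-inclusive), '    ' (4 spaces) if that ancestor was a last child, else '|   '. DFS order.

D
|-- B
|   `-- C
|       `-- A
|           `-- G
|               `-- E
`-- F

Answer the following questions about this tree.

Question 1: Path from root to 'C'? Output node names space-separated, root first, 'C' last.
Walk down from root: D -> B -> C

Answer: D B C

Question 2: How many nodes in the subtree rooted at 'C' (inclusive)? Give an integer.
Answer: 4

Derivation:
Subtree rooted at C contains: A, C, E, G
Count = 4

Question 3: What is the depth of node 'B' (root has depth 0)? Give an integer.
Answer: 1

Derivation:
Path from root to B: D -> B
Depth = number of edges = 1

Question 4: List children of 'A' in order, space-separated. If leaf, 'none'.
Answer: G

Derivation:
Node A's children (from adjacency): G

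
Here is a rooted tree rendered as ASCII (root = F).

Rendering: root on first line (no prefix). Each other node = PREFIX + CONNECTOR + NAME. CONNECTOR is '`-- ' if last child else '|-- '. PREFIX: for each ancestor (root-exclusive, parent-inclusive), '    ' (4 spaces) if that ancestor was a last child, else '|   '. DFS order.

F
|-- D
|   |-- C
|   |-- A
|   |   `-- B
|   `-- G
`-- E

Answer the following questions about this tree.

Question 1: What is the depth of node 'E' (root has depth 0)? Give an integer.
Answer: 1

Derivation:
Path from root to E: F -> E
Depth = number of edges = 1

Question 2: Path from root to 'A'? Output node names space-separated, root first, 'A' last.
Answer: F D A

Derivation:
Walk down from root: F -> D -> A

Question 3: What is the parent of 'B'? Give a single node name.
Answer: A

Derivation:
Scan adjacency: B appears as child of A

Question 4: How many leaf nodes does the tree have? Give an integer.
Answer: 4

Derivation:
Leaves (nodes with no children): B, C, E, G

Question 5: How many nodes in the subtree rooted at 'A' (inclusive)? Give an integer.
Answer: 2

Derivation:
Subtree rooted at A contains: A, B
Count = 2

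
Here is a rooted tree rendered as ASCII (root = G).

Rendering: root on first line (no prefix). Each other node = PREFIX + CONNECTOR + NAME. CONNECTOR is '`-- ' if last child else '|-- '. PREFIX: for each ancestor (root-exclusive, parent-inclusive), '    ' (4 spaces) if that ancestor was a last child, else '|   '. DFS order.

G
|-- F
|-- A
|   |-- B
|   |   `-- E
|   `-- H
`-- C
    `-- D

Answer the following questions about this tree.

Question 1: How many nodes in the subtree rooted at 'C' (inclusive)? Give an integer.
Answer: 2

Derivation:
Subtree rooted at C contains: C, D
Count = 2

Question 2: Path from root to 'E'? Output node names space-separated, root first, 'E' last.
Walk down from root: G -> A -> B -> E

Answer: G A B E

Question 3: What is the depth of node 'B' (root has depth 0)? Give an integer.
Answer: 2

Derivation:
Path from root to B: G -> A -> B
Depth = number of edges = 2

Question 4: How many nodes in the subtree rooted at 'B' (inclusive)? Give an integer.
Subtree rooted at B contains: B, E
Count = 2

Answer: 2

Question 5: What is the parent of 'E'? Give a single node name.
Answer: B

Derivation:
Scan adjacency: E appears as child of B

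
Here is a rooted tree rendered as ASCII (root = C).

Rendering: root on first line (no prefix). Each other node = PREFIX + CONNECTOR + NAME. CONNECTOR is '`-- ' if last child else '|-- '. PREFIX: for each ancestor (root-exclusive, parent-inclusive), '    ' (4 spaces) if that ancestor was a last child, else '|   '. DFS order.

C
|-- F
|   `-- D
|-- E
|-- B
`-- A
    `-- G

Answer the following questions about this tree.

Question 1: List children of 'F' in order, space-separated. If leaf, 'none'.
Answer: D

Derivation:
Node F's children (from adjacency): D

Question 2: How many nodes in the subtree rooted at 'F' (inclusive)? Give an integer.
Answer: 2

Derivation:
Subtree rooted at F contains: D, F
Count = 2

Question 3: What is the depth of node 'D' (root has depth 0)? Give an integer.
Answer: 2

Derivation:
Path from root to D: C -> F -> D
Depth = number of edges = 2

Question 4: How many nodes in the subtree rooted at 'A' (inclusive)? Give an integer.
Answer: 2

Derivation:
Subtree rooted at A contains: A, G
Count = 2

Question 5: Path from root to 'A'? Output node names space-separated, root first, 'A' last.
Walk down from root: C -> A

Answer: C A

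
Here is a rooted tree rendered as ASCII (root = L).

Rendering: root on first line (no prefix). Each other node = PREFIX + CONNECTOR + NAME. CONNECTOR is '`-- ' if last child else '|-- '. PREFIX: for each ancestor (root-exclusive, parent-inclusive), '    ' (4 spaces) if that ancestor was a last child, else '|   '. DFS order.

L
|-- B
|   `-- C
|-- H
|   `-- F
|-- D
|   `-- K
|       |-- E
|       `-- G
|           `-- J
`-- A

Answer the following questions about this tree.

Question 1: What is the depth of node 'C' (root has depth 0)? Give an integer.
Path from root to C: L -> B -> C
Depth = number of edges = 2

Answer: 2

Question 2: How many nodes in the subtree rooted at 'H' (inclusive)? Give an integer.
Subtree rooted at H contains: F, H
Count = 2

Answer: 2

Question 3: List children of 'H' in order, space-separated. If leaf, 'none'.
Answer: F

Derivation:
Node H's children (from adjacency): F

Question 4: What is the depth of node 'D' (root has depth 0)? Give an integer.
Path from root to D: L -> D
Depth = number of edges = 1

Answer: 1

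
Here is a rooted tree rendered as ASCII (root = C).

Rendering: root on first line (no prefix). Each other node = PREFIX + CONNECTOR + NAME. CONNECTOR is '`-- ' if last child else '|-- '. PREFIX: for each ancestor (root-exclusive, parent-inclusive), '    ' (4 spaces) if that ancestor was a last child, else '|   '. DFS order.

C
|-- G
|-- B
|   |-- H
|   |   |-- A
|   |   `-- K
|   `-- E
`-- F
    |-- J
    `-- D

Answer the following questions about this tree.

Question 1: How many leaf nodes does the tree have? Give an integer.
Answer: 6

Derivation:
Leaves (nodes with no children): A, D, E, G, J, K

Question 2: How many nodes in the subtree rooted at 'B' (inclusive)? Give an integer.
Subtree rooted at B contains: A, B, E, H, K
Count = 5

Answer: 5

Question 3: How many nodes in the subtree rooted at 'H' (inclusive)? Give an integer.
Subtree rooted at H contains: A, H, K
Count = 3

Answer: 3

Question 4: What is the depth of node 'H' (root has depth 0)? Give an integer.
Answer: 2

Derivation:
Path from root to H: C -> B -> H
Depth = number of edges = 2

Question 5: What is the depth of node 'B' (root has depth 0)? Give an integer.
Answer: 1

Derivation:
Path from root to B: C -> B
Depth = number of edges = 1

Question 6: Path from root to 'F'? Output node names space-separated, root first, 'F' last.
Walk down from root: C -> F

Answer: C F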